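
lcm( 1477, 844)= 5908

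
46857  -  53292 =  - 6435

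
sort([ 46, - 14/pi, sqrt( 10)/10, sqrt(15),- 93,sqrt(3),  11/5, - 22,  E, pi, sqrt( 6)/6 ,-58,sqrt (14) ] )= [-93,  -  58,-22,-14/pi,  sqrt( 10) /10, sqrt( 6 )/6,  sqrt (3),11/5 , E,pi,sqrt( 14 ), sqrt(15),46]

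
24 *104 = 2496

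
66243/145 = 456 +123/145 =456.85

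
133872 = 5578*24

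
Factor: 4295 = 5^1*859^1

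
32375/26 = 1245+ 5/26 = 1245.19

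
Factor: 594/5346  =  3^( - 2 )=1/9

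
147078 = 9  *16342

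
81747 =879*93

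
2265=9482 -7217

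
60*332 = 19920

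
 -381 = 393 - 774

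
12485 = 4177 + 8308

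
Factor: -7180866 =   -  2^1 * 3^3 * 7^1*11^2*157^1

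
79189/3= 26396 + 1/3 = 26396.33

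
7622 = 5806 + 1816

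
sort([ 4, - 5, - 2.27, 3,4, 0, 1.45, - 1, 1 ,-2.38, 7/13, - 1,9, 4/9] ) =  [ - 5,-2.38, - 2.27,-1, - 1,  0, 4/9, 7/13,1,1.45, 3,4 , 4,9 ] 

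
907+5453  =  6360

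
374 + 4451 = 4825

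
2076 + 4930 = 7006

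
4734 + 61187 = 65921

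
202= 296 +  - 94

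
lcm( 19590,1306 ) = 19590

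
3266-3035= 231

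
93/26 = 3 + 15/26 = 3.58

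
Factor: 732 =2^2*3^1*61^1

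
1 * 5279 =5279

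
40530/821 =40530/821=49.37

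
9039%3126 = 2787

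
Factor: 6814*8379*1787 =2^1*3^2 * 7^2  *19^1 * 1787^1*3407^1 = 102027882222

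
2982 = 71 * 42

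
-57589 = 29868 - 87457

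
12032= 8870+3162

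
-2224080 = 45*(- 49424) 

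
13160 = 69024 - 55864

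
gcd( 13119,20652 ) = 3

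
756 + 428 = 1184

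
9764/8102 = 4882/4051 = 1.21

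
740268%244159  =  7791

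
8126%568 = 174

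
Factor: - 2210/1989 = - 2^1*3^(-2 )*5^1 = - 10/9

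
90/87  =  1 + 1/29 = 1.03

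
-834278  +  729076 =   -  105202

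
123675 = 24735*5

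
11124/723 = 3708/241 = 15.39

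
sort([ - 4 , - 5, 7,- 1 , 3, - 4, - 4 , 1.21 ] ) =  [ - 5, - 4, - 4,-4, - 1,1.21,3,7 ]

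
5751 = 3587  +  2164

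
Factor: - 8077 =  - 41^1  *197^1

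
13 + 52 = 65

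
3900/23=3900/23 =169.57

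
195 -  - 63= 258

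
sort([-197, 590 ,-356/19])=[-197, - 356/19, 590]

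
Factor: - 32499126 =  - 2^1 * 3^2*11^1*151^1*1087^1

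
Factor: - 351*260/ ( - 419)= 91260/419 = 2^2*3^3  *  5^1*13^2 * 419^(-1 )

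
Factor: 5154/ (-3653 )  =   - 2^1*3^1*13^( - 1 )*281^( - 1 )*859^1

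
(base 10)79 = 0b1001111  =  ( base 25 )34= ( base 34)2b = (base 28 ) 2N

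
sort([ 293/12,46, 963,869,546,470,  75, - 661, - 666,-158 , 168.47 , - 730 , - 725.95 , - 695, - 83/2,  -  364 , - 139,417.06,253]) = [ -730, - 725.95 , - 695,  -  666 , - 661, - 364 ,- 158 , - 139, - 83/2,  293/12,46,75, 168.47,253 , 417.06,470, 546,  869, 963] 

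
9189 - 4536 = 4653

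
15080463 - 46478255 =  - 31397792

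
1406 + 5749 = 7155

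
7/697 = 7/697 = 0.01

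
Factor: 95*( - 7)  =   - 5^1*7^1*19^1= - 665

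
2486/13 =191+3/13 = 191.23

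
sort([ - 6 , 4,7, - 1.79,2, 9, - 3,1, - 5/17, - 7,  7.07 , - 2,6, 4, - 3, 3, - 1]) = [ - 7, - 6, - 3, - 3, - 2,-1.79, - 1, - 5/17 , 1, 2,3, 4,4 , 6,7,  7.07,  9 ]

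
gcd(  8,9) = 1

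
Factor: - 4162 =  -  2^1*2081^1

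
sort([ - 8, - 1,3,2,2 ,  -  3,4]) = [ - 8 , - 3 , - 1, 2 , 2,3, 4 ]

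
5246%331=281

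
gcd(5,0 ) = 5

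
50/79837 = 50/79837=0.00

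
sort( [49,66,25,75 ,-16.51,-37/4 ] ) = [ -16.51,  -  37/4, 25,49,  66,75] 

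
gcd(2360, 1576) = 8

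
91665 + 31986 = 123651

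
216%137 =79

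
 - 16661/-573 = 29+44/573 = 29.08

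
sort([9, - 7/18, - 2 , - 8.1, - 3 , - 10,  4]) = [ - 10, - 8.1,-3, - 2, - 7/18, 4 , 9 ] 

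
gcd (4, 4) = 4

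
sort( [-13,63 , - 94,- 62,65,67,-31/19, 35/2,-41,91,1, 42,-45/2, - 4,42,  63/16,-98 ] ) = [  -  98, - 94, - 62 , - 41, - 45/2, - 13, - 4, - 31/19,1,63/16,35/2, 42,  42,63,  65,67, 91]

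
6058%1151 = 303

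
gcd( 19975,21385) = 235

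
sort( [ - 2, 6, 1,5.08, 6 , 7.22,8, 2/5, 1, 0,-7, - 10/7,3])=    [ - 7, - 2, - 10/7,0, 2/5,1, 1, 3,5.08, 6,6,7.22,  8 ] 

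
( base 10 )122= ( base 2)1111010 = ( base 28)4A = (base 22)5c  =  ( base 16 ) 7a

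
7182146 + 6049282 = 13231428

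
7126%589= 58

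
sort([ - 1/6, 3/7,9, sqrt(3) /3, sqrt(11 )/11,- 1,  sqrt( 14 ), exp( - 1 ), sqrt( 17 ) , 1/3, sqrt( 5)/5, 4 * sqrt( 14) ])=[-1, - 1/6,sqrt(11) /11,1/3,exp( - 1 ),3/7,sqrt( 5)/5, sqrt( 3) /3, sqrt( 14), sqrt( 17),  9, 4*sqrt (14)]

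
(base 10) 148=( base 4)2110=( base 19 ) 7F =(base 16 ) 94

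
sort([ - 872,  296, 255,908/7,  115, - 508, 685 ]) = [ - 872, - 508,115, 908/7,255, 296,685]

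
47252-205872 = -158620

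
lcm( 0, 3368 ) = 0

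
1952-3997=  - 2045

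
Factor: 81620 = 2^2 * 5^1 * 7^1 * 11^1*53^1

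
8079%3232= 1615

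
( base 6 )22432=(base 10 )3188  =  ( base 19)8ff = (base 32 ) 33K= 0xC74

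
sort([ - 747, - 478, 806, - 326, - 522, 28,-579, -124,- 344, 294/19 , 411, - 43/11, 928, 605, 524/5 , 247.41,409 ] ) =[ - 747, - 579, - 522, - 478, - 344, - 326, - 124, - 43/11,294/19,28,524/5,247.41,409 , 411 , 605,806,928 ] 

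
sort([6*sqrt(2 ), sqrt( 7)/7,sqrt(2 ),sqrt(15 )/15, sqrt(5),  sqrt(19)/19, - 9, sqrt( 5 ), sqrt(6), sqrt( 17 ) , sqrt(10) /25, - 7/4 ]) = [ - 9,  -  7/4,sqrt( 10)/25,sqrt(  19 )/19,  sqrt( 15) /15,sqrt( 7 )/7,sqrt(2),sqrt( 5), sqrt(5), sqrt(6 ),  sqrt( 17), 6*sqrt( 2) ] 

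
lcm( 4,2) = 4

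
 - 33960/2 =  - 16980 = - 16980.00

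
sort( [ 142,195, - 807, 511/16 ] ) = [ - 807, 511/16,142, 195]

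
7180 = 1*7180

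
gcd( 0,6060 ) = 6060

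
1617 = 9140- 7523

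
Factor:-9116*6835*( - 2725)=169788918500=2^2 * 5^3*43^1*53^1 * 109^1*1367^1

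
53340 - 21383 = 31957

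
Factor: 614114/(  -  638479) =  - 2^1*199^1*761^(  -  1)*839^(-1)*1543^1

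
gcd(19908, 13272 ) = 6636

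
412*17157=7068684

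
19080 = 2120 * 9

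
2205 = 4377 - 2172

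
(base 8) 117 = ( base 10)79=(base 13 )61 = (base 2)1001111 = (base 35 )29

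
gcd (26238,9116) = 2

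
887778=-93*( - 9546)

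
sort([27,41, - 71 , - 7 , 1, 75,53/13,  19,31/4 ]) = [ - 71, - 7, 1,53/13,31/4, 19, 27, 41,75]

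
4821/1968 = 1607/656 = 2.45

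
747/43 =747/43 = 17.37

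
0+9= 9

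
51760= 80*647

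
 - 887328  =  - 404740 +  - 482588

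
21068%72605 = 21068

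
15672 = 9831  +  5841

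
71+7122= 7193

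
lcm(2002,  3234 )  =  42042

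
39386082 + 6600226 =45986308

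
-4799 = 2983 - 7782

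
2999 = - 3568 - -6567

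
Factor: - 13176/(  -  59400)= 61/275= 5^( - 2 )*11^ ( - 1 )*61^1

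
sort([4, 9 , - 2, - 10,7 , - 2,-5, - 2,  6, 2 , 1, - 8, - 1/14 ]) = [ -10, - 8, - 5, - 2, - 2, - 2, - 1/14 , 1 , 2, 4, 6, 7 , 9 ]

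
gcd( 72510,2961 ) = 3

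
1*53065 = 53065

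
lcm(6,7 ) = 42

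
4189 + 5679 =9868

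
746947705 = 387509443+359438262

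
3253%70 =33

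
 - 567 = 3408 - 3975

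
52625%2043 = 1550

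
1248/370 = 3 + 69/185 = 3.37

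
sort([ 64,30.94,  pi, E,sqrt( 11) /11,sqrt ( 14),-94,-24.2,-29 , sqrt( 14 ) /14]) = [  -  94,- 29 ,-24.2, sqrt (14)/14,sqrt(11) /11, E,  pi,sqrt( 14),30.94,  64 ] 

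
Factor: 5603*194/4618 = 543491/2309 =13^1*97^1*431^1*2309^( - 1) 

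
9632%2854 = 1070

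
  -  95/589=-1 +26/31 = -  0.16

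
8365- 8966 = -601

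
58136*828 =48136608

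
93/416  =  93/416 = 0.22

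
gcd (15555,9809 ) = 17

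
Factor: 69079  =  37^1*1867^1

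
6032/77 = 78 + 26/77 = 78.34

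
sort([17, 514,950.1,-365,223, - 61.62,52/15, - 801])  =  [ - 801, - 365  ,-61.62, 52/15,17, 223, 514,  950.1]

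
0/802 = 0 = 0.00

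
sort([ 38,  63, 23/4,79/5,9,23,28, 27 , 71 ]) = [ 23/4,9, 79/5,23,  27, 28,38 , 63 , 71]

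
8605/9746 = 8605/9746 = 0.88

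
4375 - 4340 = 35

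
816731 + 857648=1674379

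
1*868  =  868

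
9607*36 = 345852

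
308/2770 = 154/1385 = 0.11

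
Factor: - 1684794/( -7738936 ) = 842397/3869468 = 2^(- 2 )* 3^1*227^1*839^( - 1 )*1153^(  -  1) *1237^1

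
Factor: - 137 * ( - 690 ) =2^1*3^1*5^1*23^1*137^1 = 94530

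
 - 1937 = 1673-3610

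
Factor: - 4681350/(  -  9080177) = 2^1 * 3^2*5^2* 101^1*103^1 * 9080177^( - 1 ) 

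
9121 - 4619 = 4502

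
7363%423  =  172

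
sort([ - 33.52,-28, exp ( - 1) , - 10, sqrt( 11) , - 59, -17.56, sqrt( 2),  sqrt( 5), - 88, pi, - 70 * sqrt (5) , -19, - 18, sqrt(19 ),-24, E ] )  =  [ - 70*sqrt( 5) ,-88, - 59,-33.52, - 28, - 24,-19, - 18 ,  -  17.56,- 10, exp(-1), sqrt ( 2), sqrt(5),E, pi, sqrt( 11 ), sqrt( 19) ]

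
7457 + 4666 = 12123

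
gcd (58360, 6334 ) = 2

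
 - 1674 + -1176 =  - 2850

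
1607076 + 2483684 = 4090760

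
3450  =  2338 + 1112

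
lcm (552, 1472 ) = 4416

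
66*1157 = 76362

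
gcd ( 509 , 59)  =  1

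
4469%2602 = 1867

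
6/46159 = 6/46159 = 0.00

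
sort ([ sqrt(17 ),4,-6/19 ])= [- 6/19,4,sqrt ( 17) ]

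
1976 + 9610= 11586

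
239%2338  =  239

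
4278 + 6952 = 11230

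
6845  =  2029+4816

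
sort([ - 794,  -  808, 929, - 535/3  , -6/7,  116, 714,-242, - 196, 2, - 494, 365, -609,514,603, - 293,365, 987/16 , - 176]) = [ - 808, - 794, - 609,  -  494, - 293,-242, - 196, - 535/3,- 176, - 6/7 , 2, 987/16,116 , 365,365, 514,603,714, 929]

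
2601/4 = 2601/4 = 650.25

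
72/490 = 36/245= 0.15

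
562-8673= - 8111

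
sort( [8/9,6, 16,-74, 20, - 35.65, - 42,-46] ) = [-74,  -  46,  -  42,-35.65,8/9,6,16,20] 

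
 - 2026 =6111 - 8137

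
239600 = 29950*8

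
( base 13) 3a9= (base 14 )342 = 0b1010000110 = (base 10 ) 646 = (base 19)1f0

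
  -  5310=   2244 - 7554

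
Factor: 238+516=2^1 * 13^1*29^1=754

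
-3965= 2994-6959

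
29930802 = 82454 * 363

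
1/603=1/603  =  0.00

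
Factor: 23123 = 19^1*1217^1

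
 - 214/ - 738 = 107/369 =0.29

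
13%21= 13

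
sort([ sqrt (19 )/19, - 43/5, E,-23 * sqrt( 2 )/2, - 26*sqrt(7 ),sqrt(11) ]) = [ - 26*sqrt( 7 ), - 23 * sqrt(2)/2,-43/5, sqrt(19) /19,E,  sqrt(11) ]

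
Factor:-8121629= - 8121629^1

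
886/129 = 886/129=6.87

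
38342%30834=7508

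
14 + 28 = 42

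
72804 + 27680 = 100484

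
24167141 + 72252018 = 96419159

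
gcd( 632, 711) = 79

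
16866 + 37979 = 54845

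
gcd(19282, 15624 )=62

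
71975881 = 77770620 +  - 5794739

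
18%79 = 18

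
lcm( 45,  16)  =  720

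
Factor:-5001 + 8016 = 3015 = 3^2*5^1 * 67^1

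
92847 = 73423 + 19424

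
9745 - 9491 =254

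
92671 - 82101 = 10570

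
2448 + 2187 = 4635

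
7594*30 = 227820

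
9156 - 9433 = -277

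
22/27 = 22/27= 0.81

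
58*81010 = 4698580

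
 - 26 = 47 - 73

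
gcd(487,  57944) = 1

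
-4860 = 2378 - 7238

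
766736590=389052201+377684389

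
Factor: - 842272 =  - 2^5 * 26321^1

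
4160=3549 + 611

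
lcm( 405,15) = 405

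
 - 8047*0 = 0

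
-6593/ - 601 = 10 + 583/601 =10.97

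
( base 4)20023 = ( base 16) 20b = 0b1000001011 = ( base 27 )JA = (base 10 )523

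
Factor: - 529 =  - 23^2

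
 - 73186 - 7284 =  - 80470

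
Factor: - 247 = - 13^1*19^1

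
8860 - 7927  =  933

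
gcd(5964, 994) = 994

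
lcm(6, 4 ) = 12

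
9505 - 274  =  9231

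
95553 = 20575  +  74978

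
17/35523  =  17/35523 = 0.00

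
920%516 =404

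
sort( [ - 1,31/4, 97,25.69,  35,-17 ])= [ - 17 , - 1,31/4, 25.69,  35, 97]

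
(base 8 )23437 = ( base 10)10015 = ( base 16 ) 271f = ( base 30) b3p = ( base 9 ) 14657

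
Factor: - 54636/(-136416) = 157/392 = 2^( - 3 )*7^ ( - 2 ) * 157^1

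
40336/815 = 49+401/815 = 49.49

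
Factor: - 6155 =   -  5^1*1231^1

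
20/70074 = 10/35037   =  0.00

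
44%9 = 8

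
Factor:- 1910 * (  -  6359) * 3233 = 39267015770 =2^1 * 5^1* 53^1*61^1 * 191^1*6359^1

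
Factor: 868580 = 2^2*5^1 * 137^1*317^1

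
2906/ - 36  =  -1453/18  =  -  80.72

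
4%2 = 0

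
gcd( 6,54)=6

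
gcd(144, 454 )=2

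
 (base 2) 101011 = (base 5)133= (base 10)43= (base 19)25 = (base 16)2b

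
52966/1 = 52966=52966.00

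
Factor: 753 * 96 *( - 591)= - 2^5*3^3*197^1* 251^1 = -42722208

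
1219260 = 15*81284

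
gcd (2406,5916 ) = 6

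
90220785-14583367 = 75637418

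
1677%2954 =1677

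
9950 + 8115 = 18065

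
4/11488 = 1/2872 = 0.00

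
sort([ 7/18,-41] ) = [-41,7/18 ]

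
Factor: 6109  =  41^1*149^1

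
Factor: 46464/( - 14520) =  -16/5 =- 2^4*5^(-1) 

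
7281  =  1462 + 5819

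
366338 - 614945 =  - 248607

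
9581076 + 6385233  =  15966309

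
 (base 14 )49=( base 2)1000001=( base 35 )1U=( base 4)1001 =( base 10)65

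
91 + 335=426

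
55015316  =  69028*797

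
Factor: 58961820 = 2^2*3^1*5^1 * 982697^1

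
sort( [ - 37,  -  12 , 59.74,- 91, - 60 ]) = [ - 91, - 60,-37,-12,59.74]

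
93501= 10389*9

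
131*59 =7729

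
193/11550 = 193/11550= 0.02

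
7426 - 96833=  - 89407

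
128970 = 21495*6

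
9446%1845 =221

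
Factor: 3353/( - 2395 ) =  - 7/5  =  - 5^( - 1)*7^1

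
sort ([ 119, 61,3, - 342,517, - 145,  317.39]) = [ -342, - 145,3,61, 119, 317.39,517]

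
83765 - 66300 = 17465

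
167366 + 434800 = 602166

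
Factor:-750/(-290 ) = 3^1*5^2*29^( - 1) =75/29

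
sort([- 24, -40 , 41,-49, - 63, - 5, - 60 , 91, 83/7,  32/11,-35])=[  -  63, - 60, - 49 ,-40, - 35,- 24 , - 5,  32/11,83/7 , 41,91 ]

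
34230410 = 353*96970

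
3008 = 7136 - 4128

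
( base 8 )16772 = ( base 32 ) 7FQ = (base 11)5847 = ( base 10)7674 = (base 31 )7UH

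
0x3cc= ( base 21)246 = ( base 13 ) 59a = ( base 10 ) 972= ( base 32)uc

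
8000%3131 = 1738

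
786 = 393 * 2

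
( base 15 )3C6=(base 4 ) 31131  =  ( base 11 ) 713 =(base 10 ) 861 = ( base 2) 1101011101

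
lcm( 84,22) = 924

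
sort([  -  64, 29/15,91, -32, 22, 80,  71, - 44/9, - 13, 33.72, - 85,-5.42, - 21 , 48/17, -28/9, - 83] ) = [ - 85,-83, - 64, - 32, - 21, - 13, -5.42,-44/9, - 28/9,29/15,48/17, 22, 33.72, 71, 80, 91] 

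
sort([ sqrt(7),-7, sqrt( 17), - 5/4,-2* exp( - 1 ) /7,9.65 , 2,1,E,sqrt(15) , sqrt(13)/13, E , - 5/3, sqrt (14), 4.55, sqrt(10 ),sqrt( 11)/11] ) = [ - 7, - 5/3, - 5/4, - 2 * exp( - 1)/7,sqrt( 13)/13,sqrt( 11) /11, 1,  2,sqrt( 7 ), E , E , sqrt ( 10), sqrt( 14), sqrt( 15 ), sqrt( 17),  4.55,9.65 ]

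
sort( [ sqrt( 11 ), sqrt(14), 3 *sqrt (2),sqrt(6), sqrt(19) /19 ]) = [ sqrt (19 )/19, sqrt( 6 ),sqrt( 11 ), sqrt(14), 3 * sqrt(2) ]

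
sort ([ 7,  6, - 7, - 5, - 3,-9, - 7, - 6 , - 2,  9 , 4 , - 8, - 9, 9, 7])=[  -  9,-9, - 8, - 7, - 7, - 6, - 5, - 3, - 2 , 4, 6 , 7,7,9, 9]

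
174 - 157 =17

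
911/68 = 13 + 27/68  =  13.40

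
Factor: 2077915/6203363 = 5^1*7^1 * 373^( - 1 )  *16631^( - 1)* 59369^1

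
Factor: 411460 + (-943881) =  - 532421=-532421^1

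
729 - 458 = 271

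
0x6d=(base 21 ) 54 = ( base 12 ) 91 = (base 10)109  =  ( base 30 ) 3J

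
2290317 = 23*99579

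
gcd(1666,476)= 238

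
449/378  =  449/378 = 1.19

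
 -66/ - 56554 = 33/28277= 0.00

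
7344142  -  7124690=219452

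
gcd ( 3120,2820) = 60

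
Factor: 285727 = 13^1*31^1*709^1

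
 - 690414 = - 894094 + 203680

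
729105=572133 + 156972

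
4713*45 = 212085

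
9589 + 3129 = 12718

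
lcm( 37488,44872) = 2961552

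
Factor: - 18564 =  - 2^2*3^1*7^1*13^1*17^1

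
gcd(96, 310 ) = 2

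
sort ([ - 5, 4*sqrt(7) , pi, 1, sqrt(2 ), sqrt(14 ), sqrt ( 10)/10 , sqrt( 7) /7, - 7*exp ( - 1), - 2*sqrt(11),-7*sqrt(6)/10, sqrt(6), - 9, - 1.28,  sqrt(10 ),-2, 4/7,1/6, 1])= [ - 9, - 2* sqrt(11 ),- 5, - 7 * exp( -1), - 2, -7*sqrt (6)/10, - 1.28,1/6, sqrt ( 10 )/10,sqrt( 7)/7  ,  4/7, 1,1, sqrt( 2), sqrt( 6) , pi, sqrt( 10 ),  sqrt( 14), 4*sqrt(7 ) ] 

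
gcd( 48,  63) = 3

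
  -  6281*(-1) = 6281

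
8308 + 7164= 15472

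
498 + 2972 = 3470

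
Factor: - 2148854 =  - 2^1*1074427^1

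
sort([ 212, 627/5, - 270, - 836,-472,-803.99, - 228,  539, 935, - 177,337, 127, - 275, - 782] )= [ - 836,-803.99,-782, - 472, - 275,  -  270, - 228,-177, 627/5, 127, 212,337,  539, 935 ] 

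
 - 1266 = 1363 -2629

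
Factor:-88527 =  - 3^1*23^1*1283^1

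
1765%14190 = 1765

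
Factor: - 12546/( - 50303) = 2^1* 3^2*11^ ( - 1)*41^1 * 269^( - 1 ) = 738/2959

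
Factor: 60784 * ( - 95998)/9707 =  - 2^5 * 7^1*17^(  -  1)  *  29^1*131^1 * 571^ ( - 1)  *  6857^1 = - 5835142432/9707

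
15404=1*15404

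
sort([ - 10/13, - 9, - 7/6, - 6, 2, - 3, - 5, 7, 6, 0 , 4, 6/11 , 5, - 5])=[- 9, - 6, -5, - 5, - 3,-7/6, - 10/13, 0, 6/11, 2, 4, 5,6,  7] 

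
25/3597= 25/3597  =  0.01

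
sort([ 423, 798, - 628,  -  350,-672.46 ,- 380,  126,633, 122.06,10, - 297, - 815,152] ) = [-815,  -  672.46, - 628, - 380, - 350, - 297, 10,122.06,126,  152,  423, 633, 798] 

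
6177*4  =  24708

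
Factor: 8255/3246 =2^( - 1)*3^(- 1 )*5^1*13^1 * 127^1*541^( - 1)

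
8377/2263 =8377/2263   =  3.70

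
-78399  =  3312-81711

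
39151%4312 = 343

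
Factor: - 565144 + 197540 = -2^2 * 29^1  *3169^1 = -367604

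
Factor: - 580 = -2^2*5^1*29^1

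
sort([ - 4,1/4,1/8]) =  [ - 4, 1/8,1/4]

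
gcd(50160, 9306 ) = 66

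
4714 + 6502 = 11216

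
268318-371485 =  - 103167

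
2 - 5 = -3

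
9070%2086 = 726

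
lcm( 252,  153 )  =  4284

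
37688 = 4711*8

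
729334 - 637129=92205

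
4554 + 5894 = 10448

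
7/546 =1/78 = 0.01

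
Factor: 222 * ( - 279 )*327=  - 20253726 =- 2^1*3^4 * 31^1*37^1*109^1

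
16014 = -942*( - 17)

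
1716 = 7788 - 6072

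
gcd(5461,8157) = 1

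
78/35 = 2 +8/35 = 2.23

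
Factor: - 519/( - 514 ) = 2^(-1)*  3^1*173^1 * 257^(  -  1)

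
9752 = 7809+1943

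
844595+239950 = 1084545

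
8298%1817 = 1030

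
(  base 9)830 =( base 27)P0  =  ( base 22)18f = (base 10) 675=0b1010100011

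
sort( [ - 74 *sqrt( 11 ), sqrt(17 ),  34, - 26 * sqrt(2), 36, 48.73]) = [ - 74*sqrt (11 ),  -  26*sqrt(2), sqrt(17 ),34, 36, 48.73] 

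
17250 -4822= 12428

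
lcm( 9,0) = 0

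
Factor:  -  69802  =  -2^1* 17^1*2053^1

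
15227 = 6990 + 8237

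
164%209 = 164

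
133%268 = 133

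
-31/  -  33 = 31/33 = 0.94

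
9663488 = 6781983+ 2881505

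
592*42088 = 24916096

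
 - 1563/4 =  - 391 + 1/4 = -390.75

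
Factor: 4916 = 2^2 * 1229^1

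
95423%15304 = 3599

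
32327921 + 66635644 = 98963565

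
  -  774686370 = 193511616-968197986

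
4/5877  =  4/5877 =0.00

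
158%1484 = 158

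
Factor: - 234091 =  - 11^1 *13^1*1637^1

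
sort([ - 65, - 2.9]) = [ - 65,-2.9]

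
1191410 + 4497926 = 5689336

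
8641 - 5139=3502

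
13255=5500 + 7755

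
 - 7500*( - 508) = 3810000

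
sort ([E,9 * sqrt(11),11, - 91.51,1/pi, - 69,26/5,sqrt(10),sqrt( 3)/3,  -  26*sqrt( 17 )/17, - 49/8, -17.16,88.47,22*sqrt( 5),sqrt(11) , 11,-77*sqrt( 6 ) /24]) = [ - 91.51, - 69, - 17.16, - 77*sqrt(6)/24, - 26*sqrt (17 )/17, - 49/8,1/pi,sqrt(3) /3,E,sqrt(10 ),sqrt(11),26/5,11,11,  9 *sqrt( 11),22 * sqrt( 5 ),88.47]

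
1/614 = 1/614=0.00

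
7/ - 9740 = - 1 + 9733/9740 = - 0.00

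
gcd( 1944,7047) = 243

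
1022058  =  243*4206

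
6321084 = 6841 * 924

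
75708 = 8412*9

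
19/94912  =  19/94912= 0.00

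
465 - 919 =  - 454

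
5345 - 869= 4476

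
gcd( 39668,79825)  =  1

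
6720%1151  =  965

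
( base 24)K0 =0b111100000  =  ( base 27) hl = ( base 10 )480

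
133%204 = 133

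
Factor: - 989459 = -353^1*2803^1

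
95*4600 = 437000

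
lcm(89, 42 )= 3738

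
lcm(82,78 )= 3198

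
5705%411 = 362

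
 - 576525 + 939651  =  363126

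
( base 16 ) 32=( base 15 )35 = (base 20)2a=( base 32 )1i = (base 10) 50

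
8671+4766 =13437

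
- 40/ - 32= 5/4 = 1.25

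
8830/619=14 + 164/619 = 14.26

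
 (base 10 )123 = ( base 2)1111011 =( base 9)146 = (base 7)234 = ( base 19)69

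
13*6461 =83993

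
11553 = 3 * 3851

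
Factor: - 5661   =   - 3^2*17^1*37^1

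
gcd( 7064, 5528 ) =8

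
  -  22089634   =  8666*(  -  2549)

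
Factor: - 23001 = - 3^1*11^1 *17^1*41^1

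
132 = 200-68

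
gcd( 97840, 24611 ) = 1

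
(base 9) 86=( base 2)1001110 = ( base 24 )36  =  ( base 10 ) 78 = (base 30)2i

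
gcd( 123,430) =1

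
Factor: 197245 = 5^1*103^1 * 383^1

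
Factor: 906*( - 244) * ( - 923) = 204042072  =  2^3*3^1*13^1*61^1*71^1*151^1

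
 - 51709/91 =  - 7387/13 = - 568.23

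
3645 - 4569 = - 924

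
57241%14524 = 13669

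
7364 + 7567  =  14931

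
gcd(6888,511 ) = 7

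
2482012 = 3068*809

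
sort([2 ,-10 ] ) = [ - 10, 2]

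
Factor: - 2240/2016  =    -  10/9 = - 2^1*3^( - 2 )* 5^1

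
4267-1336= 2931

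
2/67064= 1/33532 = 0.00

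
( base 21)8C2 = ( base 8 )7306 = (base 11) 2929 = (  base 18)BC2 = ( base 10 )3782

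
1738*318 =552684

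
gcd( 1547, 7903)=7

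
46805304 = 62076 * 754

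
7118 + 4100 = 11218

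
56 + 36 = 92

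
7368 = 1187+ 6181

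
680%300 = 80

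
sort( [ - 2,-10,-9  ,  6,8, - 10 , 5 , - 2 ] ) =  [-10, - 10,  -  9, - 2,-2, 5,6,  8]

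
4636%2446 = 2190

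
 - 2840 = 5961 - 8801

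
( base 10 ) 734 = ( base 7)2066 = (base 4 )23132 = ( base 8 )1336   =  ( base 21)1dk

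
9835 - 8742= 1093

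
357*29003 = 10354071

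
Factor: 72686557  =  29^1*79^1*31727^1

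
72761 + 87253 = 160014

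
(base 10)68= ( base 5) 233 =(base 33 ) 22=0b1000100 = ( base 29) 2a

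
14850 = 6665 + 8185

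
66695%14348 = 9303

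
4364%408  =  284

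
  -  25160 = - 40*629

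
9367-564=8803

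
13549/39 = 13549/39 = 347.41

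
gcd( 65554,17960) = 898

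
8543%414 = 263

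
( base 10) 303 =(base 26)BH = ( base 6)1223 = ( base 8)457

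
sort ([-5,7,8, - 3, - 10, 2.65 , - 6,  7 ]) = [ - 10, -6, - 5,  -  3 , 2.65,7, 7,8]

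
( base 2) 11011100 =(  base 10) 220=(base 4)3130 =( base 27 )84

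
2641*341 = 900581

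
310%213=97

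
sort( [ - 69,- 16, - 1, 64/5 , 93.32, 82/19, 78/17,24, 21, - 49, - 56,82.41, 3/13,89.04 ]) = [ - 69, - 56, - 49, - 16, - 1,  3/13  ,  82/19, 78/17, 64/5, 21,24,82.41,  89.04, 93.32]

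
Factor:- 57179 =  - 57179^1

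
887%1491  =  887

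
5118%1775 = 1568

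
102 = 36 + 66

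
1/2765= 1/2765  =  0.00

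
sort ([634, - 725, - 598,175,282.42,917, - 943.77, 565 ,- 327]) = [ - 943.77, - 725, - 598, - 327 , 175,282.42, 565,634,917 ]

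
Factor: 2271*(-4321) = - 9812991 = -3^1*29^1*149^1*757^1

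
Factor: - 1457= -31^1*47^1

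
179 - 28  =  151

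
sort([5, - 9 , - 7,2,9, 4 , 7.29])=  [-9, - 7,  2, 4,5, 7.29, 9]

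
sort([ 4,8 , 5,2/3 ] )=[2/3,4,5,8] 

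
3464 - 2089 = 1375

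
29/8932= 1/308  =  0.00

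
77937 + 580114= 658051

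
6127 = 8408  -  2281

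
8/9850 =4/4925=0.00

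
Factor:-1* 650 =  - 650 = -2^1 * 5^2*13^1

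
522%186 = 150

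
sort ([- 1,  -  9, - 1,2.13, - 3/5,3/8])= [ - 9, - 1, - 1,  -  3/5, 3/8, 2.13]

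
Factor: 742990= 2^1*5^1*191^1*389^1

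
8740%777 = 193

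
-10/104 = - 1 + 47/52 = - 0.10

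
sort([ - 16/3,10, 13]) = [ - 16/3 , 10 , 13]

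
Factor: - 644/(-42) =46/3 = 2^1 * 3^ ( - 1 )*23^1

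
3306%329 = 16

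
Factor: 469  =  7^1*67^1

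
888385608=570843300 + 317542308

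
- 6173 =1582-7755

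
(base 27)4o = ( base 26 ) 52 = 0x84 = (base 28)4K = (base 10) 132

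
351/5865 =117/1955 = 0.06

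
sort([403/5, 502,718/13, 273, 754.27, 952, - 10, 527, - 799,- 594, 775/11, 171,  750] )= [ - 799, - 594, - 10, 718/13,775/11, 403/5,171,273,502,  527 , 750,  754.27, 952 ]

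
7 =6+1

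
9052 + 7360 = 16412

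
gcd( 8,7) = 1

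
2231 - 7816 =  - 5585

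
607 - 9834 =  - 9227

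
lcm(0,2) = 0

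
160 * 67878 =10860480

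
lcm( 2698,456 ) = 32376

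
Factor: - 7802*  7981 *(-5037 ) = 2^1 * 3^1*23^2*47^1*73^1 * 83^1*347^1 = 313642717194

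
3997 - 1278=2719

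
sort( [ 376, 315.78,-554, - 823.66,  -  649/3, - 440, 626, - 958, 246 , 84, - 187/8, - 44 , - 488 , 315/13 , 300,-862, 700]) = [ - 958, - 862,-823.66, - 554,-488,  -  440 ,-649/3, - 44 , - 187/8, 315/13 , 84 , 246,  300, 315.78, 376, 626 , 700 ] 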